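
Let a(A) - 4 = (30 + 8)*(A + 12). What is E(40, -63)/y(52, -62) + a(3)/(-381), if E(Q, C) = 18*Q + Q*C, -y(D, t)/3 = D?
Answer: 49688/4953 ≈ 10.032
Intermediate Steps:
y(D, t) = -3*D
a(A) = 460 + 38*A (a(A) = 4 + (30 + 8)*(A + 12) = 4 + 38*(12 + A) = 4 + (456 + 38*A) = 460 + 38*A)
E(Q, C) = 18*Q + C*Q
E(40, -63)/y(52, -62) + a(3)/(-381) = (40*(18 - 63))/((-3*52)) + (460 + 38*3)/(-381) = (40*(-45))/(-156) + (460 + 114)*(-1/381) = -1800*(-1/156) + 574*(-1/381) = 150/13 - 574/381 = 49688/4953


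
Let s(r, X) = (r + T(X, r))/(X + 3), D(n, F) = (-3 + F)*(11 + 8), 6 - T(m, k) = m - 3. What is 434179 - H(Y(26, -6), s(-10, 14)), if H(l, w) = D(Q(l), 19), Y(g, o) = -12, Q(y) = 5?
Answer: 433875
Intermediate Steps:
T(m, k) = 9 - m (T(m, k) = 6 - (m - 3) = 6 - (-3 + m) = 6 + (3 - m) = 9 - m)
D(n, F) = -57 + 19*F (D(n, F) = (-3 + F)*19 = -57 + 19*F)
s(r, X) = (9 + r - X)/(3 + X) (s(r, X) = (r + (9 - X))/(X + 3) = (9 + r - X)/(3 + X))
H(l, w) = 304 (H(l, w) = -57 + 19*19 = -57 + 361 = 304)
434179 - H(Y(26, -6), s(-10, 14)) = 434179 - 1*304 = 434179 - 304 = 433875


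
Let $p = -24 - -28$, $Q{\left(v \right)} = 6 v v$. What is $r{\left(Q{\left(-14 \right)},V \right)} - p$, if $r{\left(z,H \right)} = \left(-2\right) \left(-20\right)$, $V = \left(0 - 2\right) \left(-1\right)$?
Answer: $36$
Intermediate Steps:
$Q{\left(v \right)} = 6 v^{2}$
$V = 2$ ($V = \left(-2\right) \left(-1\right) = 2$)
$r{\left(z,H \right)} = 40$
$p = 4$ ($p = -24 + 28 = 4$)
$r{\left(Q{\left(-14 \right)},V \right)} - p = 40 - 4 = 36$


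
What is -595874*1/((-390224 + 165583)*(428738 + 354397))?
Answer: 595874/175924229535 ≈ 3.3871e-6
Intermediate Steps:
-595874*1/((-390224 + 165583)*(428738 + 354397)) = -595874/(783135*(-224641)) = -595874/(-175924229535) = -595874*(-1/175924229535) = 595874/175924229535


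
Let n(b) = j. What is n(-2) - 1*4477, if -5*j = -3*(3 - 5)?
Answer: -22391/5 ≈ -4478.2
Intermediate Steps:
j = -6/5 (j = -(-3)*(3 - 5)/5 = -(-3)*(-2)/5 = -1/5*6 = -6/5 ≈ -1.2000)
n(b) = -6/5
n(-2) - 1*4477 = -6/5 - 1*4477 = -6/5 - 4477 = -22391/5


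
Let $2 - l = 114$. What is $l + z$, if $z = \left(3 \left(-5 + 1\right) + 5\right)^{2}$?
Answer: $-63$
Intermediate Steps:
$z = 49$ ($z = \left(3 \left(-4\right) + 5\right)^{2} = \left(-12 + 5\right)^{2} = \left(-7\right)^{2} = 49$)
$l = -112$ ($l = 2 - 114 = -112$)
$l + z = -112 + 49 = -63$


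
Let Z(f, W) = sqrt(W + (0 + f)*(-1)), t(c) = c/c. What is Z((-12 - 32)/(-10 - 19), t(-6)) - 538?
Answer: -538 + I*sqrt(435)/29 ≈ -538.0 + 0.7192*I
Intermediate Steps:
t(c) = 1
Z(f, W) = sqrt(W - f) (Z(f, W) = sqrt(W + f*(-1)) = sqrt(W - f))
Z((-12 - 32)/(-10 - 19), t(-6)) - 538 = sqrt(1 - (-12 - 32)/(-10 - 19)) - 538 = sqrt(1 - (-44)/(-29)) - 538 = sqrt(1 - (-44)*(-1)/29) - 538 = sqrt(1 - 1*44/29) - 538 = sqrt(1 - 44/29) - 538 = sqrt(-15/29) - 538 = I*sqrt(435)/29 - 538 = -538 + I*sqrt(435)/29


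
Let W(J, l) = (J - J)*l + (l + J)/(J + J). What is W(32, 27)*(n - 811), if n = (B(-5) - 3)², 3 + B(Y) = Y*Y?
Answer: -13275/32 ≈ -414.84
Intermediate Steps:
B(Y) = -3 + Y² (B(Y) = -3 + Y*Y = -3 + Y²)
n = 361 (n = ((-3 + (-5)²) - 3)² = ((-3 + 25) - 3)² = (22 - 3)² = 19² = 361)
W(J, l) = (J + l)/(2*J) (W(J, l) = 0*l + (J + l)/((2*J)) = 0 + (J + l)*(1/(2*J)) = 0 + (J + l)/(2*J) = (J + l)/(2*J))
W(32, 27)*(n - 811) = ((½)*(32 + 27)/32)*(361 - 811) = ((½)*(1/32)*59)*(-450) = (59/64)*(-450) = -13275/32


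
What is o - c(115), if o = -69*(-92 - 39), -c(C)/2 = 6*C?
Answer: 10419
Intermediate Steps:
c(C) = -12*C
o = 9039 (o = -69*(-131) = 9039)
o - c(115) = 9039 - (-12)*115 = 9039 - 1*(-1380) = 9039 + 1380 = 10419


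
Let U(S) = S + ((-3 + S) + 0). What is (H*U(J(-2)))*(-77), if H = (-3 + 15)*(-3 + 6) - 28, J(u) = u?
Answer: 4312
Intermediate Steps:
U(S) = -3 + 2*S (U(S) = S + (-3 + S) = -3 + 2*S)
H = 8 (H = 12*3 - 28 = 36 - 28 = 8)
(H*U(J(-2)))*(-77) = (8*(-3 + 2*(-2)))*(-77) = (8*(-3 - 4))*(-77) = (8*(-7))*(-77) = -56*(-77) = 4312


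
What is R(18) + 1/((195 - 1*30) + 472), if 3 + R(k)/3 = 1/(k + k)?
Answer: -68147/7644 ≈ -8.9151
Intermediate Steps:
R(k) = -9 + 3/(2*k) (R(k) = -9 + 3/(k + k) = -9 + 3/((2*k)) = -9 + 3*(1/(2*k)) = -9 + 3/(2*k))
R(18) + 1/((195 - 1*30) + 472) = (-9 + (3/2)/18) + 1/((195 - 1*30) + 472) = (-9 + (3/2)*(1/18)) + 1/((195 - 30) + 472) = (-9 + 1/12) + 1/(165 + 472) = -107/12 + 1/637 = -68147/7644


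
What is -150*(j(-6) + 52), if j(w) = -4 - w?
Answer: -8100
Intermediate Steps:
-150*(j(-6) + 52) = -150*((-4 - 1*(-6)) + 52) = -150*((-4 + 6) + 52) = -150*(2 + 52) = -150*54 = -8100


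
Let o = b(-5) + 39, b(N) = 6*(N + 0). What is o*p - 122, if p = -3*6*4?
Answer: -770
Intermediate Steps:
b(N) = 6*N
o = 9 (o = 6*(-5) + 39 = -30 + 39 = 9)
p = -72 (p = -18*4 = -72)
o*p - 122 = 9*(-72) - 122 = -648 - 122 = -770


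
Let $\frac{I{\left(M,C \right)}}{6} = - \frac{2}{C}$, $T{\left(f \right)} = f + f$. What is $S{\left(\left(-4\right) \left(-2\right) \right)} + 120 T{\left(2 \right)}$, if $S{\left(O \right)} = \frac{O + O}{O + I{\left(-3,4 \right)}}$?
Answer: $\frac{2416}{5} \approx 483.2$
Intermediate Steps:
$T{\left(f \right)} = 2 f$
$I{\left(M,C \right)} = - \frac{12}{C}$ ($I{\left(M,C \right)} = 6 \left(- \frac{2}{C}\right) = - \frac{12}{C}$)
$S{\left(O \right)} = \frac{2 O}{-3 + O}$ ($S{\left(O \right)} = \frac{O + O}{O - \frac{12}{4}} = \frac{2 O}{O - 3} = \frac{2 O}{-3 + O}$)
$S{\left(\left(-4\right) \left(-2\right) \right)} + 120 T{\left(2 \right)} = \frac{2 \left(\left(-4\right) \left(-2\right)\right)}{-3 - -8} + 120 \cdot 2 \cdot 2 = 2 \cdot 8 \frac{1}{-3 + 8} + 120 \cdot 4 = 2 \cdot 8 \cdot \frac{1}{5} + 480 = \frac{16}{5} + 480 = \frac{2416}{5}$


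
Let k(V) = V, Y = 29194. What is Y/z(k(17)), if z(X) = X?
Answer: 29194/17 ≈ 1717.3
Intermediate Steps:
Y/z(k(17)) = 29194/17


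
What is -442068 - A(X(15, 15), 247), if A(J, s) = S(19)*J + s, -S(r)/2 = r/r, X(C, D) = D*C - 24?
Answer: -441913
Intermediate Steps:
X(C, D) = -24 + C*D (X(C, D) = C*D - 24 = -24 + C*D)
S(r) = -2 (S(r) = -2*r/r = -2*1 = -2)
A(J, s) = s - 2*J (A(J, s) = -2*J + s = s - 2*J)
-442068 - A(X(15, 15), 247) = -442068 - (247 - 2*(-24 + 15*15)) = -442068 - (247 - 2*(-24 + 225)) = -442068 - (247 - 2*201) = -442068 - (247 - 402) = -442068 - 1*(-155) = -442068 + 155 = -441913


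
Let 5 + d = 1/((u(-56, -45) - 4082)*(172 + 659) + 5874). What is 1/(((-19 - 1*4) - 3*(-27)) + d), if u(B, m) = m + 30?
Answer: 3398733/180132848 ≈ 0.018868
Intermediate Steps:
u(B, m) = 30 + m
d = -16993666/3398733 (d = -5 + 1/(((30 - 45) - 4082)*(172 + 659) + 5874) = -5 + 1/((-15 - 4082)*831 + 5874) = -5 + 1/(-4097*831 + 5874) = -5 + 1/(-3404607 + 5874) = -5 + 1/(-3398733) = -5 - 1/3398733 = -16993666/3398733 ≈ -5.0000)
1/(((-19 - 1*4) - 3*(-27)) + d) = 1/(((-19 - 1*4) - 3*(-27)) - 16993666/3398733) = 1/(((-19 - 4) + 81) - 16993666/3398733) = 1/((-23 + 81) - 16993666/3398733) = 1/(58 - 16993666/3398733) = 1/(180132848/3398733) = 3398733/180132848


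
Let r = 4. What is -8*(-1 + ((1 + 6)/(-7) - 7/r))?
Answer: 30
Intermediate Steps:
-8*(-1 + ((1 + 6)/(-7) - 7/r)) = -8*(-1 + ((1 + 6)/(-7) - 7/4)) = -8*(-1 + (7*(-⅐) - 7*¼)) = -8*(-1 + (-1 - 7/4)) = -8*(-1 - 11/4) = -8*(-15/4) = 30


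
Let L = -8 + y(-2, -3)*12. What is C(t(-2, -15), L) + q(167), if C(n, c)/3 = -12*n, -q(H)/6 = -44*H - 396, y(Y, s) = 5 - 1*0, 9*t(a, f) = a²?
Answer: 46448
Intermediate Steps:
t(a, f) = a²/9
y(Y, s) = 5 (y(Y, s) = 5 + 0 = 5)
q(H) = 2376 + 264*H (q(H) = -6*(-44*H - 396) = -6*(-396 - 44*H) = 2376 + 264*H)
L = 52 (L = -8 + 5*12 = -8 + 60 = 52)
C(n, c) = -36*n (C(n, c) = 3*(-12*n) = -36*n)
C(t(-2, -15), L) + q(167) = -4*(-2)² + (2376 + 264*167) = -4*4 + (2376 + 44088) = -36*4/9 + 46464 = -16 + 46464 = 46448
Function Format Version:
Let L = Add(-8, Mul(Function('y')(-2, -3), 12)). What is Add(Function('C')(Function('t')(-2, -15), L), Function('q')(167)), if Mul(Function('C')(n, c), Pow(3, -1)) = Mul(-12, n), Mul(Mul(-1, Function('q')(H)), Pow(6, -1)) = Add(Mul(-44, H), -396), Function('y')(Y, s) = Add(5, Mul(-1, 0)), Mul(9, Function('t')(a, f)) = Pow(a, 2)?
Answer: 46448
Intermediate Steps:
Function('t')(a, f) = Mul(Rational(1, 9), Pow(a, 2))
Function('y')(Y, s) = 5 (Function('y')(Y, s) = Add(5, 0) = 5)
Function('q')(H) = Add(2376, Mul(264, H)) (Function('q')(H) = Mul(-6, Add(Mul(-44, H), -396)) = Mul(-6, Add(-396, Mul(-44, H))) = Add(2376, Mul(264, H)))
L = 52 (L = Add(-8, Mul(5, 12)) = Add(-8, 60) = 52)
Function('C')(n, c) = Mul(-36, n) (Function('C')(n, c) = Mul(3, Mul(-12, n)) = Mul(-36, n))
Add(Function('C')(Function('t')(-2, -15), L), Function('q')(167)) = Add(Mul(-36, Mul(Rational(1, 9), Pow(-2, 2))), Add(2376, Mul(264, 167))) = Add(Mul(-36, Mul(Rational(1, 9), 4)), Add(2376, 44088)) = Add(Mul(-36, Rational(4, 9)), 46464) = Add(-16, 46464) = 46448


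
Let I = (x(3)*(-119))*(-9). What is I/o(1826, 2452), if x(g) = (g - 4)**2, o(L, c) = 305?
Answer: 1071/305 ≈ 3.5115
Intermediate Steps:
x(g) = (-4 + g)**2
I = 1071 (I = ((-4 + 3)**2*(-119))*(-9) = ((-1)**2*(-119))*(-9) = (1*(-119))*(-9) = -119*(-9) = 1071)
I/o(1826, 2452) = 1071/305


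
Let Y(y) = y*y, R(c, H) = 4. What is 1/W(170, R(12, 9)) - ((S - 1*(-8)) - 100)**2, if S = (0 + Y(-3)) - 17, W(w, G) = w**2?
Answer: -288999999/28900 ≈ -10000.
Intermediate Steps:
Y(y) = y**2
S = -8 (S = (0 + (-3)**2) - 17 = (0 + 9) - 17 = 9 - 17 = -8)
1/W(170, R(12, 9)) - ((S - 1*(-8)) - 100)**2 = 1/(170**2) - ((-8 - 1*(-8)) - 100)**2 = 1/28900 - ((-8 + 8) - 100)**2 = 1/28900 - (0 - 100)**2 = 1/28900 - 1*(-100)**2 = 1/28900 - 1*10000 = 1/28900 - 10000 = -288999999/28900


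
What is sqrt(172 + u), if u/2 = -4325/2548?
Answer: 3*sqrt(620542)/182 ≈ 12.985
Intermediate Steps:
u = -4325/1274 (u = 2*(-4325/2548) = -4325/1274 ≈ -3.3948)
sqrt(172 + u) = sqrt(172 - 4325/1274) = sqrt(214803/1274) = 3*sqrt(620542)/182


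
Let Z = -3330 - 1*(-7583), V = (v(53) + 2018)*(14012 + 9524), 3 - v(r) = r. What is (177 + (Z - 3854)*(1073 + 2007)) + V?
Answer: 47547945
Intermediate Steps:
v(r) = 3 - r
V = 46318848 (V = ((3 - 1*53) + 2018)*(14012 + 9524) = ((3 - 53) + 2018)*23536 = (-50 + 2018)*23536 = 1968*23536 = 46318848)
Z = 4253 (Z = -3330 + 7583 = 4253)
(177 + (Z - 3854)*(1073 + 2007)) + V = (177 + (4253 - 3854)*(1073 + 2007)) + 46318848 = (177 + 399*3080) + 46318848 = (177 + 1228920) + 46318848 = 1229097 + 46318848 = 47547945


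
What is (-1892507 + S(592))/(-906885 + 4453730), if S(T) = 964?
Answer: -1891543/3546845 ≈ -0.53330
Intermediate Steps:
(-1892507 + S(592))/(-906885 + 4453730) = (-1892507 + 964)/(-906885 + 4453730) = -1891543/3546845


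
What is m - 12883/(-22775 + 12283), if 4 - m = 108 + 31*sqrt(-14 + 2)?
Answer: -1078285/10492 - 62*I*sqrt(3) ≈ -102.77 - 107.39*I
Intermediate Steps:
m = -104 - 62*I*sqrt(3) (m = 4 - (108 + 31*sqrt(-14 + 2)) = 4 - (108 + 31*sqrt(-12)) = 4 - (108 + 31*(2*I*sqrt(3))) = 4 - (108 + 62*I*sqrt(3)) = 4 + (-108 - 62*I*sqrt(3)) = -104 - 62*I*sqrt(3) ≈ -104.0 - 107.39*I)
m - 12883/(-22775 + 12283) = (-104 - 62*I*sqrt(3)) - 12883/(-22775 + 12283) = (-104 - 62*I*sqrt(3)) - 12883/(-10492) = (-104 - 62*I*sqrt(3)) - 12883*(-1)/10492 = (-104 - 62*I*sqrt(3)) - 1*(-12883/10492) = (-104 - 62*I*sqrt(3)) + 12883/10492 = -1078285/10492 - 62*I*sqrt(3)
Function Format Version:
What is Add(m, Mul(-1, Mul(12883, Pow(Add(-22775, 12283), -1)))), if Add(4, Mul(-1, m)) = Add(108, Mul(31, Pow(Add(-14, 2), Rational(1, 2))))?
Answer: Add(Rational(-1078285, 10492), Mul(-62, I, Pow(3, Rational(1, 2)))) ≈ Add(-102.77, Mul(-107.39, I))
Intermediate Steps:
m = Add(-104, Mul(-62, I, Pow(3, Rational(1, 2)))) (m = Add(4, Mul(-1, Add(108, Mul(31, Pow(Add(-14, 2), Rational(1, 2)))))) = Add(4, Mul(-1, Add(108, Mul(31, Pow(-12, Rational(1, 2)))))) = Add(4, Mul(-1, Add(108, Mul(31, Mul(2, I, Pow(3, Rational(1, 2))))))) = Add(4, Mul(-1, Add(108, Mul(62, I, Pow(3, Rational(1, 2)))))) = Add(4, Add(-108, Mul(-62, I, Pow(3, Rational(1, 2))))) = Add(-104, Mul(-62, I, Pow(3, Rational(1, 2)))) ≈ Add(-104.00, Mul(-107.39, I)))
Add(m, Mul(-1, Mul(12883, Pow(Add(-22775, 12283), -1)))) = Add(Add(-104, Mul(-62, I, Pow(3, Rational(1, 2)))), Mul(-1, Mul(12883, Pow(Add(-22775, 12283), -1)))) = Add(Add(-104, Mul(-62, I, Pow(3, Rational(1, 2)))), Mul(-1, Mul(12883, Pow(-10492, -1)))) = Add(Add(-104, Mul(-62, I, Pow(3, Rational(1, 2)))), Mul(-1, Mul(12883, Rational(-1, 10492)))) = Add(Add(-104, Mul(-62, I, Pow(3, Rational(1, 2)))), Mul(-1, Rational(-12883, 10492))) = Add(Add(-104, Mul(-62, I, Pow(3, Rational(1, 2)))), Rational(12883, 10492)) = Add(Rational(-1078285, 10492), Mul(-62, I, Pow(3, Rational(1, 2))))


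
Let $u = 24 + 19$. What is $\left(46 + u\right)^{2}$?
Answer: $7921$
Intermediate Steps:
$u = 43$
$\left(46 + u\right)^{2} = \left(46 + 43\right)^{2} = 89^{2} = 7921$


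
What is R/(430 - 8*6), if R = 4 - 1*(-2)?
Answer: 3/191 ≈ 0.015707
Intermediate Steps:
R = 6 (R = 4 + 2 = 6)
R/(430 - 8*6) = 6/(430 - 8*6) = 6/(430 - 48) = 6/382 = (1/382)*6 = 3/191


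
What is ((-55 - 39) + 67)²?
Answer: 729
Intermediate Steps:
((-55 - 39) + 67)² = (-94 + 67)² = (-27)² = 729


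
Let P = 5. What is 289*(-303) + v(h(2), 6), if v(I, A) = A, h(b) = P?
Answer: -87561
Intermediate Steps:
h(b) = 5
289*(-303) + v(h(2), 6) = 289*(-303) + 6 = -87567 + 6 = -87561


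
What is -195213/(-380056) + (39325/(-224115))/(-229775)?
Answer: 30931410163741/60219609061080 ≈ 0.51364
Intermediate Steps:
-195213/(-380056) + (39325/(-224115))/(-229775) = -195213*(-1/380056) + (39325*(-1/224115))*(-1/229775) = 195213/380056 - 7865/44823*(-1/229775) = 195213/380056 + 121/158449305 = 30931410163741/60219609061080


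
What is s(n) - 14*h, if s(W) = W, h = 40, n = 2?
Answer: -558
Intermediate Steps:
s(n) - 14*h = 2 - 14*40 = 2 - 560 = -558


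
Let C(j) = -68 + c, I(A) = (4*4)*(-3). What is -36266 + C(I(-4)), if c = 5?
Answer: -36329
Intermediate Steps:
I(A) = -48 (I(A) = 16*(-3) = -48)
C(j) = -63 (C(j) = -68 + 5 = -63)
-36266 + C(I(-4)) = -36266 - 63 = -36329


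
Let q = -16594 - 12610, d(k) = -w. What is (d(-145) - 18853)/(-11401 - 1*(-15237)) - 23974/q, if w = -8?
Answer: -16370897/4000948 ≈ -4.0918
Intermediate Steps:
d(k) = 8 (d(k) = -1*(-8) = 8)
q = -29204
(d(-145) - 18853)/(-11401 - 1*(-15237)) - 23974/q = (8 - 18853)/(-11401 - 1*(-15237)) - 23974/(-29204) = -18845/(-11401 + 15237) - 23974*(-1/29204) = -18845/3836 + 11987/14602 = -16370897/4000948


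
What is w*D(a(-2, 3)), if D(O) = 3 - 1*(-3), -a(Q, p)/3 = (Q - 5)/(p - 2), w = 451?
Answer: 2706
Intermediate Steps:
a(Q, p) = -3*(-5 + Q)/(-2 + p) (a(Q, p) = -3*(Q - 5)/(p - 2) = -3*(-5 + Q)/(-2 + p))
D(O) = 6 (D(O) = 3 + 3 = 6)
w*D(a(-2, 3)) = 451*6 = 2706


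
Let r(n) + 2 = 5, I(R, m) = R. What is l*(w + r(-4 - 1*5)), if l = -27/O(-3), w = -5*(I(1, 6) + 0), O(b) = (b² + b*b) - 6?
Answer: 9/2 ≈ 4.5000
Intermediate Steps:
O(b) = -6 + 2*b² (O(b) = (b² + b²) - 6 = 2*b² - 6 = -6 + 2*b²)
r(n) = 3 (r(n) = -2 + 5 = 3)
w = -5 (w = -5*(1 + 0) = -5*1 = -5)
l = -9/4 (l = -27/(-6 + 2*(-3)²) = -27/(-6 + 2*9) = -27/(-6 + 18) = -27/12 = -27*1/12 = -9/4 ≈ -2.2500)
l*(w + r(-4 - 1*5)) = -9*(-5 + 3)/4 = -9/4*(-2) = 9/2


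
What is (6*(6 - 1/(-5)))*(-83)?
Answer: -15438/5 ≈ -3087.6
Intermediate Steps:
(6*(6 - 1/(-5)))*(-83) = (6*(6 - 1*(-1/5)))*(-83) = (6*(6 + 1/5))*(-83) = (6*(31/5))*(-83) = (186/5)*(-83) = -15438/5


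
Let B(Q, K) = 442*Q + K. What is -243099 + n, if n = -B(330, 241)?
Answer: -389200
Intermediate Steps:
B(Q, K) = K + 442*Q
n = -146101 (n = -(241 + 442*330) = -(241 + 145860) = -1*146101 = -146101)
-243099 + n = -243099 - 146101 = -389200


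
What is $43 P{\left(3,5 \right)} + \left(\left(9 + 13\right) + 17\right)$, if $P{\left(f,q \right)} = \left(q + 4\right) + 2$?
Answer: $512$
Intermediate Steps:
$P{\left(f,q \right)} = 6 + q$ ($P{\left(f,q \right)} = \left(4 + q\right) + 2 = 6 + q$)
$43 P{\left(3,5 \right)} + \left(\left(9 + 13\right) + 17\right) = 43 \left(6 + 5\right) + \left(\left(9 + 13\right) + 17\right) = 43 \cdot 11 + \left(22 + 17\right) = 473 + 39 = 512$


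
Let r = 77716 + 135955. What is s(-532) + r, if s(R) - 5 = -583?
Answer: 213093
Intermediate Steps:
s(R) = -578 (s(R) = 5 - 583 = -578)
r = 213671
s(-532) + r = -578 + 213671 = 213093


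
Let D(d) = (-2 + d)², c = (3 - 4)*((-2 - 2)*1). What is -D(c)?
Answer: -4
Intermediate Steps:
c = 4 (c = -(-4) = -1*(-4) = 4)
-D(c) = -(-2 + 4)² = -1*2² = -1*4 = -4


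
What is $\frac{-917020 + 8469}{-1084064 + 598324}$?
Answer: $\frac{908551}{485740} \approx 1.8704$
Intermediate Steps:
$\frac{-917020 + 8469}{-1084064 + 598324} = - \frac{908551}{-485740} = \left(-908551\right) \left(- \frac{1}{485740}\right) = \frac{908551}{485740}$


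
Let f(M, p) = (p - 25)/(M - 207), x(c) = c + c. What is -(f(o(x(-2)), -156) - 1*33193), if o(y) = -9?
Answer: 7169507/216 ≈ 33192.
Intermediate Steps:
x(c) = 2*c
f(M, p) = (-25 + p)/(-207 + M)
-(f(o(x(-2)), -156) - 1*33193) = -((-25 - 156)/(-207 - 9) - 1*33193) = -(-181/(-216) - 33193) = -(-1/216*(-181) - 33193) = -(181/216 - 33193) = -1*(-7169507/216) = 7169507/216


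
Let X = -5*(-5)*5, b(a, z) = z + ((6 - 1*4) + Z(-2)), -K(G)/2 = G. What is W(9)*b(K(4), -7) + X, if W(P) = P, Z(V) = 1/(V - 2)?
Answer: 311/4 ≈ 77.750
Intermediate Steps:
Z(V) = 1/(-2 + V)
K(G) = -2*G
b(a, z) = 7/4 + z (b(a, z) = z + ((6 - 1*4) + 1/(-2 - 2)) = z + ((6 - 4) + 1/(-4)) = z + (2 - ¼) = z + 7/4 = 7/4 + z)
X = 125 (X = 25*5 = 125)
W(9)*b(K(4), -7) + X = 9*(7/4 - 7) + 125 = 9*(-21/4) + 125 = -189/4 + 125 = 311/4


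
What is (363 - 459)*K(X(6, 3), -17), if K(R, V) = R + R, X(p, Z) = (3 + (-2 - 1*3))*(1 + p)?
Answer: 2688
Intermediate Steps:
X(p, Z) = -2 - 2*p (X(p, Z) = (3 + (-2 - 3))*(1 + p) = (3 - 5)*(1 + p) = -2*(1 + p) = -2 - 2*p)
K(R, V) = 2*R
(363 - 459)*K(X(6, 3), -17) = (363 - 459)*(2*(-2 - 2*6)) = -192*(-2 - 12) = -192*(-14) = -96*(-28) = 2688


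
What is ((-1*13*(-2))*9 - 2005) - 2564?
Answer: -4335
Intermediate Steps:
((-1*13*(-2))*9 - 2005) - 2564 = (-13*(-2)*9 - 2005) - 2564 = (26*9 - 2005) - 2564 = (234 - 2005) - 2564 = -1771 - 2564 = -4335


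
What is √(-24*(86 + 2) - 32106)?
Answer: 3*I*√3802 ≈ 184.98*I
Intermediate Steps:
√(-24*(86 + 2) - 32106) = √(-24*88 - 32106) = √(-2112 - 32106) = √(-34218) = 3*I*√3802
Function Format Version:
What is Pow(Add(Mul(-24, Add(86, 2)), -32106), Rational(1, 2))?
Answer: Mul(3, I, Pow(3802, Rational(1, 2))) ≈ Mul(184.98, I)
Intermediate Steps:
Pow(Add(Mul(-24, Add(86, 2)), -32106), Rational(1, 2)) = Pow(Add(Mul(-24, 88), -32106), Rational(1, 2)) = Pow(Add(-2112, -32106), Rational(1, 2)) = Pow(-34218, Rational(1, 2)) = Mul(3, I, Pow(3802, Rational(1, 2)))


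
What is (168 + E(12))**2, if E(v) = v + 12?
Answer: 36864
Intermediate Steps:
E(v) = 12 + v
(168 + E(12))**2 = (168 + (12 + 12))**2 = (168 + 24)**2 = 192**2 = 36864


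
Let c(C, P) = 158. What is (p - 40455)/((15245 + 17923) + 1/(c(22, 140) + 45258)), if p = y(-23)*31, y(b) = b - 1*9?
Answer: -1882356952/1506357889 ≈ -1.2496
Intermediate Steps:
y(b) = -9 + b (y(b) = b - 9 = -9 + b)
p = -992 (p = (-9 - 23)*31 = -32*31 = -992)
(p - 40455)/((15245 + 17923) + 1/(c(22, 140) + 45258)) = (-992 - 40455)/((15245 + 17923) + 1/(158 + 45258)) = -41447/(33168 + 1/45416) = -41447/1506357889/45416 = -41447*45416/1506357889 = -1882356952/1506357889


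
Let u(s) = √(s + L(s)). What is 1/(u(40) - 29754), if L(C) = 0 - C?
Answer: -1/29754 ≈ -3.3609e-5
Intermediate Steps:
L(C) = -C
u(s) = 0 (u(s) = √(s - s) = √0 = 0)
1/(u(40) - 29754) = 1/(0 - 29754) = 1/(-29754) = -1/29754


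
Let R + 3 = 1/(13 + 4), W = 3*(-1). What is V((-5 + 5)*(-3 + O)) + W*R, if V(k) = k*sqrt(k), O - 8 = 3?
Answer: 150/17 ≈ 8.8235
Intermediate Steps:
O = 11 (O = 8 + 3 = 11)
V(k) = k**(3/2)
W = -3
R = -50/17 (R = -3 + 1/(13 + 4) = -3 + 1/17 = -50/17 ≈ -2.9412)
V((-5 + 5)*(-3 + O)) + W*R = ((-5 + 5)*(-3 + 11))**(3/2) - 3*(-50/17) = (0*8)**(3/2) + 150/17 = 0**(3/2) + 150/17 = 0 + 150/17 = 150/17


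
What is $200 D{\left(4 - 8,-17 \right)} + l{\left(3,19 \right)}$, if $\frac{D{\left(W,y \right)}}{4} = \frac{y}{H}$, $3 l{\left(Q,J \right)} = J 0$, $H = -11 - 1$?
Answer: $\frac{3400}{3} \approx 1133.3$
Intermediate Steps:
$H = -12$
$l{\left(Q,J \right)} = 0$ ($l{\left(Q,J \right)} = \frac{J 0}{3} = \frac{1}{3} \cdot 0 = 0$)
$D{\left(W,y \right)} = - \frac{y}{3}$ ($D{\left(W,y \right)} = 4 \frac{y}{-12} = 4 y \left(- \frac{1}{12}\right) = 4 \left(- \frac{y}{12}\right) = - \frac{y}{3}$)
$200 D{\left(4 - 8,-17 \right)} + l{\left(3,19 \right)} = 200 \left(\left(- \frac{1}{3}\right) \left(-17\right)\right) + 0 = 200 \cdot \frac{17}{3} + 0 = \frac{3400}{3} + 0 = \frac{3400}{3}$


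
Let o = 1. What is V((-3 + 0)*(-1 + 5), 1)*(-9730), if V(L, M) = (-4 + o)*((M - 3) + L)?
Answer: -408660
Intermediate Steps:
V(L, M) = 9 - 3*L - 3*M (V(L, M) = (-4 + 1)*((M - 3) + L) = -3*((-3 + M) + L) = -3*(-3 + L + M) = 9 - 3*L - 3*M)
V((-3 + 0)*(-1 + 5), 1)*(-9730) = (9 - 3*(-3 + 0)*(-1 + 5) - 3*1)*(-9730) = (9 - (-9)*4 - 3)*(-9730) = (9 - 3*(-12) - 3)*(-9730) = (9 + 36 - 3)*(-9730) = 42*(-9730) = -408660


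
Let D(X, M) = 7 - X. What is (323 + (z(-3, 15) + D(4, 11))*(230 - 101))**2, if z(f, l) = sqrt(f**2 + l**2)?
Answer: 4398094 + 549540*sqrt(26) ≈ 7.2002e+6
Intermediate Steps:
(323 + (z(-3, 15) + D(4, 11))*(230 - 101))**2 = (323 + (sqrt((-3)**2 + 15**2) + (7 - 1*4))*(230 - 101))**2 = (323 + (sqrt(9 + 225) + (7 - 4))*129)**2 = (323 + (sqrt(234) + 3)*129)**2 = (323 + (3*sqrt(26) + 3)*129)**2 = (323 + (3 + 3*sqrt(26))*129)**2 = (323 + (387 + 387*sqrt(26)))**2 = (710 + 387*sqrt(26))**2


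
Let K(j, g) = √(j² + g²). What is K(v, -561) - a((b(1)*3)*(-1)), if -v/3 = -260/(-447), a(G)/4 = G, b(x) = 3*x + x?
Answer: 48 + √6987188521/149 ≈ 609.00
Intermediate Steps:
b(x) = 4*x
a(G) = 4*G
v = -260/149 (v = -(-780)/(-447) = -(-780)*(-1)/447 = -3*260/447 = -260/149 ≈ -1.7450)
K(j, g) = √(g² + j²)
K(v, -561) - a((b(1)*3)*(-1)) = √((-561)² + (-260/149)²) - 4*((4*1)*3)*(-1) = √(314721 + 67600/22201) - 4*(4*3)*(-1) = √(6987188521/22201) - 4*12*(-1) = √6987188521/149 - 4*(-12) = √6987188521/149 - 1*(-48) = √6987188521/149 + 48 = 48 + √6987188521/149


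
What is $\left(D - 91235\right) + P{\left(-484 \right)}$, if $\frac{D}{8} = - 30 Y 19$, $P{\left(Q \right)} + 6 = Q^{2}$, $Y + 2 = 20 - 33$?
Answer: $211415$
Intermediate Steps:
$Y = -15$ ($Y = -2 + \left(20 - 33\right) = -2 - 13 = -15$)
$P{\left(Q \right)} = -6 + Q^{2}$
$D = 68400$ ($D = 8 \left(-30\right) \left(-15\right) 19 = 8 \cdot 450 \cdot 19 = 8 \cdot 8550 = 68400$)
$\left(D - 91235\right) + P{\left(-484 \right)} = \left(68400 - 91235\right) - \left(6 - \left(-484\right)^{2}\right) = -22835 + \left(-6 + 234256\right) = -22835 + 234250 = 211415$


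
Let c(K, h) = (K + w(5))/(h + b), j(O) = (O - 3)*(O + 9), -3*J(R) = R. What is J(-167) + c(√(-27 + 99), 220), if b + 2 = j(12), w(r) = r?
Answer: 67984/1221 + 6*√2/407 ≈ 55.700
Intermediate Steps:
J(R) = -R/3
j(O) = (-3 + O)*(9 + O)
b = 187 (b = -2 + (-27 + 12² + 6*12) = -2 + (-27 + 144 + 72) = -2 + 189 = 187)
c(K, h) = (5 + K)/(187 + h) (c(K, h) = (K + 5)/(h + 187) = (5 + K)/(187 + h))
J(-167) + c(√(-27 + 99), 220) = -⅓*(-167) + (5 + √(-27 + 99))/(187 + 220) = 167/3 + (5 + √72)/407 = 167/3 + (5 + 6*√2)/407 = 167/3 + (5/407 + 6*√2/407) = 67984/1221 + 6*√2/407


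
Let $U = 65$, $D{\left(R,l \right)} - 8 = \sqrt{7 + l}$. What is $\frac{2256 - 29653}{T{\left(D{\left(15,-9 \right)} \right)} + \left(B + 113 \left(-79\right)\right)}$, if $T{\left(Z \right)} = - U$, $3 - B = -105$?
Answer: $\frac{27397}{8884} \approx 3.0839$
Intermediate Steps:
$D{\left(R,l \right)} = 8 + \sqrt{7 + l}$
$B = 108$ ($B = 3 - -105 = 3 + 105 = 108$)
$T{\left(Z \right)} = -65$ ($T{\left(Z \right)} = \left(-1\right) 65 = -65$)
$\frac{2256 - 29653}{T{\left(D{\left(15,-9 \right)} \right)} + \left(B + 113 \left(-79\right)\right)} = \frac{2256 - 29653}{-65 + \left(108 + 113 \left(-79\right)\right)} = - \frac{27397}{-65 + \left(108 - 8927\right)} = - \frac{27397}{-65 - 8819} = - \frac{27397}{-8884} = \left(-27397\right) \left(- \frac{1}{8884}\right) = \frac{27397}{8884}$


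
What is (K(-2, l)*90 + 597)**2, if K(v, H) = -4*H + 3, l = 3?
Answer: 45369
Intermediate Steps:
K(v, H) = 3 - 4*H
(K(-2, l)*90 + 597)**2 = ((3 - 4*3)*90 + 597)**2 = ((3 - 12)*90 + 597)**2 = (-9*90 + 597)**2 = (-810 + 597)**2 = (-213)**2 = 45369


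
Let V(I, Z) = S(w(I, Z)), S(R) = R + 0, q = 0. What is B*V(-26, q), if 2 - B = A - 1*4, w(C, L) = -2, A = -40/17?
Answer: -284/17 ≈ -16.706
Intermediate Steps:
A = -40/17 (A = -40*1/17 = -40/17 ≈ -2.3529)
S(R) = R
V(I, Z) = -2
B = 142/17 (B = 2 - (-40/17 - 1*4) = 2 - (-40/17 - 4) = 2 - 1*(-108/17) = 2 + 108/17 = 142/17 ≈ 8.3529)
B*V(-26, q) = (142/17)*(-2) = -284/17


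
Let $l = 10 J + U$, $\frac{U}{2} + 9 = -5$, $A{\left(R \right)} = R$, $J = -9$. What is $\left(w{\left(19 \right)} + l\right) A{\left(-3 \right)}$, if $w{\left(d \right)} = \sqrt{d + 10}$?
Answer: $354 - 3 \sqrt{29} \approx 337.84$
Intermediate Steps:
$U = -28$ ($U = -18 + 2 \left(-5\right) = -18 - 10 = -28$)
$l = -118$ ($l = 10 \left(-9\right) - 28 = -90 - 28 = -118$)
$w{\left(d \right)} = \sqrt{10 + d}$
$\left(w{\left(19 \right)} + l\right) A{\left(-3 \right)} = \left(\sqrt{10 + 19} - 118\right) \left(-3\right) = \left(\sqrt{29} - 118\right) \left(-3\right) = \left(-118 + \sqrt{29}\right) \left(-3\right) = 354 - 3 \sqrt{29}$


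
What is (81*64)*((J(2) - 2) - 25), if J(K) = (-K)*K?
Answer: -160704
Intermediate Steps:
J(K) = -K**2
(81*64)*((J(2) - 2) - 25) = (81*64)*((-1*2**2 - 2) - 25) = 5184*((-1*4 - 2) - 25) = 5184*((-4 - 2) - 25) = 5184*(-6 - 25) = 5184*(-31) = -160704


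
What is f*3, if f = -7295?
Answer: -21885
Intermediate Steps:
f*3 = -7295*3 = -21885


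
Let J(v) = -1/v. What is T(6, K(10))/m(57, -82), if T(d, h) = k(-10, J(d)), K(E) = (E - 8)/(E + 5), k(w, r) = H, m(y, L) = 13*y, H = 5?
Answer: 5/741 ≈ 0.0067476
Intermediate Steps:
k(w, r) = 5
K(E) = (-8 + E)/(5 + E)
T(d, h) = 5
T(6, K(10))/m(57, -82) = 5/((13*57)) = 5/741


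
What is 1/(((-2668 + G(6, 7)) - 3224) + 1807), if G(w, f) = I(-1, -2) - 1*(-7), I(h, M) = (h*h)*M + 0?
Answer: -1/4080 ≈ -0.00024510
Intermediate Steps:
I(h, M) = M*h² (I(h, M) = h²*M + 0 = M*h² + 0 = M*h²)
G(w, f) = 5 (G(w, f) = -2*(-1)² - 1*(-7) = -2*1 + 7 = -2 + 7 = 5)
1/(((-2668 + G(6, 7)) - 3224) + 1807) = 1/(((-2668 + 5) - 3224) + 1807) = 1/((-2663 - 3224) + 1807) = 1/(-5887 + 1807) = 1/(-4080) = -1/4080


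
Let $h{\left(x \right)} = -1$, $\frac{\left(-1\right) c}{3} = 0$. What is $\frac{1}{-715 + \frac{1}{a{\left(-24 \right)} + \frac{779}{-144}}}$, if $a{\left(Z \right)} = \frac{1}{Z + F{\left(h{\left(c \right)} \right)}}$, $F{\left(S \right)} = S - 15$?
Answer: $- \frac{3913}{2798515} \approx -0.0013982$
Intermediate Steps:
$c = 0$ ($c = \left(-3\right) 0 = 0$)
$F{\left(S \right)} = -15 + S$ ($F{\left(S \right)} = S - 15 = -15 + S$)
$a{\left(Z \right)} = \frac{1}{-16 + Z}$ ($a{\left(Z \right)} = \frac{1}{Z - 16} = \frac{1}{-16 + Z}$)
$\frac{1}{-715 + \frac{1}{a{\left(-24 \right)} + \frac{779}{-144}}} = \frac{1}{-715 + \frac{1}{\frac{1}{-16 - 24} + \frac{779}{-144}}} = \frac{1}{-715 + \frac{1}{\frac{1}{-40} + 779 \left(- \frac{1}{144}\right)}} = \frac{1}{-715 + \frac{1}{- \frac{1}{40} - \frac{779}{144}}} = \frac{1}{-715 + \frac{1}{- \frac{3913}{720}}} = \frac{1}{-715 - \frac{720}{3913}} = \frac{1}{- \frac{2798515}{3913}} = - \frac{3913}{2798515}$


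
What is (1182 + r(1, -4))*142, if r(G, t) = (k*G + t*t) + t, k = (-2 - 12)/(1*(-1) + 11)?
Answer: 846746/5 ≈ 1.6935e+5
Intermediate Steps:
k = -7/5 (k = -14/(-1 + 11) = -14/10 = -14*⅒ = -7/5 ≈ -1.4000)
r(G, t) = t + t² - 7*G/5 (r(G, t) = (-7*G/5 + t*t) + t = (-7*G/5 + t²) + t = (t² - 7*G/5) + t = t + t² - 7*G/5)
(1182 + r(1, -4))*142 = (1182 + (-4 + (-4)² - 7/5*1))*142 = (1182 + (-4 + 16 - 7/5))*142 = (1182 + 53/5)*142 = (5963/5)*142 = 846746/5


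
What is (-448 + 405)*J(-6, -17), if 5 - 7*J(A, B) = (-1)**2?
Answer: -172/7 ≈ -24.571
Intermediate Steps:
J(A, B) = 4/7 (J(A, B) = 5/7 - 1/7*(-1)**2 = 5/7 - 1/7*1 = 5/7 - 1/7 = 4/7)
(-448 + 405)*J(-6, -17) = (-448 + 405)*(4/7) = -43*4/7 = -172/7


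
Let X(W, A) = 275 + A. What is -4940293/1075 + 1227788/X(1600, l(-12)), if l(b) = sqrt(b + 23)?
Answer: -481385791/3694775 - 613894*sqrt(11)/37807 ≈ -184.14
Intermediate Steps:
l(b) = sqrt(23 + b)
-4940293/1075 + 1227788/X(1600, l(-12)) = -4940293/1075 + 1227788/(275 + sqrt(23 - 12)) = -4940293*1/1075 + 1227788/(275 + sqrt(11)) = -4940293/1075 + 1227788/(275 + sqrt(11))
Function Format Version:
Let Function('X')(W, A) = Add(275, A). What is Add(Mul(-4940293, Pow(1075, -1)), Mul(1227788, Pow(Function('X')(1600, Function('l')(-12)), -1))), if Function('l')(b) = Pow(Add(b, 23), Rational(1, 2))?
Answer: Add(Rational(-481385791, 3694775), Mul(Rational(-613894, 37807), Pow(11, Rational(1, 2)))) ≈ -184.14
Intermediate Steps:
Function('l')(b) = Pow(Add(23, b), Rational(1, 2))
Add(Mul(-4940293, Pow(1075, -1)), Mul(1227788, Pow(Function('X')(1600, Function('l')(-12)), -1))) = Add(Mul(-4940293, Pow(1075, -1)), Mul(1227788, Pow(Add(275, Pow(Add(23, -12), Rational(1, 2))), -1))) = Add(Mul(-4940293, Rational(1, 1075)), Mul(1227788, Pow(Add(275, Pow(11, Rational(1, 2))), -1))) = Add(Rational(-4940293, 1075), Mul(1227788, Pow(Add(275, Pow(11, Rational(1, 2))), -1)))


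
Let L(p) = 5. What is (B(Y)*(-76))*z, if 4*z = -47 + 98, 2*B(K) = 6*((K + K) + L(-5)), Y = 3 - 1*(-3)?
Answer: -49419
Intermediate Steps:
Y = 6 (Y = 3 + 3 = 6)
B(K) = 15 + 6*K (B(K) = (6*((K + K) + 5))/2 = (6*(2*K + 5))/2 = (6*(5 + 2*K))/2 = (30 + 12*K)/2 = 15 + 6*K)
z = 51/4 (z = (-47 + 98)/4 = (¼)*51 = 51/4 ≈ 12.750)
(B(Y)*(-76))*z = ((15 + 6*6)*(-76))*(51/4) = ((15 + 36)*(-76))*(51/4) = (51*(-76))*(51/4) = -3876*51/4 = -49419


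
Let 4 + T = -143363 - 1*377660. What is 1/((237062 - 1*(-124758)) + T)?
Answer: -1/159207 ≈ -6.2811e-6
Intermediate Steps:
T = -521027 (T = -4 + (-143363 - 1*377660) = -4 + (-143363 - 377660) = -4 - 521023 = -521027)
1/((237062 - 1*(-124758)) + T) = 1/((237062 - 1*(-124758)) - 521027) = 1/((237062 + 124758) - 521027) = 1/(361820 - 521027) = 1/(-159207) = -1/159207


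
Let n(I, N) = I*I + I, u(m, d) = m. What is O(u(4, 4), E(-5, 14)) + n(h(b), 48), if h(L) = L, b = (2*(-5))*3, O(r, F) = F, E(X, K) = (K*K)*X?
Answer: -110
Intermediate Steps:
E(X, K) = X*K**2 (E(X, K) = K**2*X = X*K**2)
b = -30 (b = -10*3 = -30)
n(I, N) = I + I**2 (n(I, N) = I**2 + I = I + I**2)
O(u(4, 4), E(-5, 14)) + n(h(b), 48) = -5*14**2 - 30*(1 - 30) = -5*196 - 30*(-29) = -980 + 870 = -110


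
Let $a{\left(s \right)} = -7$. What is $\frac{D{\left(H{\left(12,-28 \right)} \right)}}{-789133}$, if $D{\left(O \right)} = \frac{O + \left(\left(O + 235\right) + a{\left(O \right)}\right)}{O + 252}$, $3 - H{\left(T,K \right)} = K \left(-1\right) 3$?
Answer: $- \frac{22}{44980581} \approx -4.891 \cdot 10^{-7}$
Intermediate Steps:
$H{\left(T,K \right)} = 3 + 3 K$ ($H{\left(T,K \right)} = 3 - K \left(-1\right) 3 = 3 - - K 3 = 3 - - 3 K = 3 + 3 K$)
$D{\left(O \right)} = \frac{228 + 2 O}{252 + O}$ ($D{\left(O \right)} = \frac{O + \left(\left(O + 235\right) - 7\right)}{O + 252} = \frac{O + \left(\left(235 + O\right) - 7\right)}{252 + O} = \frac{O + \left(228 + O\right)}{252 + O} = \frac{228 + 2 O}{252 + O}$)
$\frac{D{\left(H{\left(12,-28 \right)} \right)}}{-789133} = \frac{2 \frac{1}{252 + \left(3 + 3 \left(-28\right)\right)} \left(114 + \left(3 + 3 \left(-28\right)\right)\right)}{-789133} = \frac{2 \left(114 + \left(3 - 84\right)\right)}{252 + \left(3 - 84\right)} \left(- \frac{1}{789133}\right) = \frac{2 \left(114 - 81\right)}{252 - 81} \left(- \frac{1}{789133}\right) = 2 \cdot \frac{1}{171} \cdot 33 \left(- \frac{1}{789133}\right) = \frac{22}{57} \left(- \frac{1}{789133}\right) = - \frac{22}{44980581}$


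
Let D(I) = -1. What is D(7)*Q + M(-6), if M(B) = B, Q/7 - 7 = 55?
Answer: -440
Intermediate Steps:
Q = 434 (Q = 49 + 7*55 = 49 + 385 = 434)
D(7)*Q + M(-6) = -1*434 - 6 = -434 - 6 = -440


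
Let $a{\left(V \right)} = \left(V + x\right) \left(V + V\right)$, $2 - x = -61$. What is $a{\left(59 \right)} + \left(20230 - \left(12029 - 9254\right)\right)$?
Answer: $31851$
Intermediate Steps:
$x = 63$ ($x = 2 - -61 = 2 + 61 = 63$)
$a{\left(V \right)} = 2 V \left(63 + V\right)$ ($a{\left(V \right)} = \left(V + 63\right) \left(V + V\right) = \left(63 + V\right) 2 V = 2 V \left(63 + V\right)$)
$a{\left(59 \right)} + \left(20230 - \left(12029 - 9254\right)\right) = 2 \cdot 59 \left(63 + 59\right) + \left(20230 - \left(12029 - 9254\right)\right) = 2 \cdot 59 \cdot 122 + \left(20230 - 2775\right) = 14396 + \left(20230 - 2775\right) = 14396 + 17455 = 31851$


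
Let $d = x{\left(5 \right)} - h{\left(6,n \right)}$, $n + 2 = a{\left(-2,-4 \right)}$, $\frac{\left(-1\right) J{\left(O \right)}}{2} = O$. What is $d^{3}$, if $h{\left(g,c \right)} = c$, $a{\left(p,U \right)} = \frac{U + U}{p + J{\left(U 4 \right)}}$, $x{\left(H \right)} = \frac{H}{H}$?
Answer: $\frac{117649}{3375} \approx 34.859$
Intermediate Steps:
$J{\left(O \right)} = - 2 O$
$x{\left(H \right)} = 1$
$a{\left(p,U \right)} = \frac{2 U}{p - 8 U}$ ($a{\left(p,U \right)} = \frac{U + U}{p - 2 U 4} = \frac{2 U}{p - 2 \cdot 4 U} = \frac{2 U}{p - 8 U}$)
$n = - \frac{34}{15}$ ($n = -2 + 2 \left(-4\right) \frac{1}{-2 - -32} = -2 + 2 \left(-4\right) \frac{1}{-2 + 32} = -2 + 2 \left(-4\right) \frac{1}{30} = -2 - \frac{4}{15} = - \frac{34}{15} \approx -2.2667$)
$d = \frac{49}{15}$ ($d = 1 - - \frac{34}{15} = 1 + \frac{34}{15} = \frac{49}{15} \approx 3.2667$)
$d^{3} = \left(\frac{49}{15}\right)^{3} = \frac{117649}{3375}$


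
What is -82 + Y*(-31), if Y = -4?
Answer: 42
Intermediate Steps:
-82 + Y*(-31) = -82 - 4*(-31) = -82 + 124 = 42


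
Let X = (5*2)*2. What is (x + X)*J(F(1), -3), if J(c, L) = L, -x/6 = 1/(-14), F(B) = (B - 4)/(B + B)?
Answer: -429/7 ≈ -61.286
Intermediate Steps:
F(B) = (-4 + B)/(2*B) (F(B) = (-4 + B)/((2*B)) = (-4 + B)*(1/(2*B)) = (-4 + B)/(2*B))
x = 3/7 (x = -6/(-14) = -6*(-1/14) = 3/7 ≈ 0.42857)
X = 20 (X = 10*2 = 20)
(x + X)*J(F(1), -3) = (3/7 + 20)*(-3) = (143/7)*(-3) = -429/7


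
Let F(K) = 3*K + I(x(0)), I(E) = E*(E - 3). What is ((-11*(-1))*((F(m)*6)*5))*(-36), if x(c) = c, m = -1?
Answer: 35640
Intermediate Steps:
I(E) = E*(-3 + E)
F(K) = 3*K (F(K) = 3*K + 0*(-3 + 0) = 3*K + 0*(-3) = 3*K + 0 = 3*K)
((-11*(-1))*((F(m)*6)*5))*(-36) = ((-11*(-1))*(((3*(-1))*6)*5))*(-36) = (11*(-3*6*5))*(-36) = (11*(-18*5))*(-36) = (11*(-90))*(-36) = -990*(-36) = 35640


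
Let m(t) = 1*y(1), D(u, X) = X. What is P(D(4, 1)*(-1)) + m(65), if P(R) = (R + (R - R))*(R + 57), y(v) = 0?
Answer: -56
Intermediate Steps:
P(R) = R*(57 + R) (P(R) = (R + 0)*(57 + R) = R*(57 + R))
m(t) = 0 (m(t) = 1*0 = 0)
P(D(4, 1)*(-1)) + m(65) = (1*(-1))*(57 + 1*(-1)) + 0 = -(57 - 1) + 0 = -1*56 + 0 = -56 + 0 = -56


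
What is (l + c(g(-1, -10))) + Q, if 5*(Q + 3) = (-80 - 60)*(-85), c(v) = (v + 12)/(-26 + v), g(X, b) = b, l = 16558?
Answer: 340829/18 ≈ 18935.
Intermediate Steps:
c(v) = (12 + v)/(-26 + v)
Q = 2377 (Q = -3 + ((-80 - 60)*(-85))/5 = -3 + (-140*(-85))/5 = -3 + (⅕)*11900 = -3 + 2380 = 2377)
(l + c(g(-1, -10))) + Q = (16558 + (12 - 10)/(-26 - 10)) + 2377 = (16558 + 2/(-36)) + 2377 = (16558 - 1/36*2) + 2377 = (16558 - 1/18) + 2377 = 298043/18 + 2377 = 340829/18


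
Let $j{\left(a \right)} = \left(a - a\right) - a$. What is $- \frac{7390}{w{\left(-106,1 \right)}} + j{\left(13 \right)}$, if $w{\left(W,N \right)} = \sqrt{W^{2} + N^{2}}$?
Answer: $-13 - \frac{7390 \sqrt{11237}}{11237} \approx -82.714$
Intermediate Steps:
$j{\left(a \right)} = - a$ ($j{\left(a \right)} = 0 - a = - a$)
$w{\left(W,N \right)} = \sqrt{N^{2} + W^{2}}$
$- \frac{7390}{w{\left(-106,1 \right)}} + j{\left(13 \right)} = - \frac{7390}{\sqrt{1^{2} + \left(-106\right)^{2}}} - 13 = - \frac{7390}{\sqrt{1 + 11236}} - 13 = - \frac{7390}{\sqrt{11237}} - 13 = - 7390 \frac{\sqrt{11237}}{11237} - 13 = - \frac{7390 \sqrt{11237}}{11237} - 13 = -13 - \frac{7390 \sqrt{11237}}{11237}$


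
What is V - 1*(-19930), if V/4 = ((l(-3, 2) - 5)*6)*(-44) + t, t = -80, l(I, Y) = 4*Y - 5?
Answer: 21722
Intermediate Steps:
l(I, Y) = -5 + 4*Y
V = 1792 (V = 4*((((-5 + 4*2) - 5)*6)*(-44) - 80) = 4*((((-5 + 8) - 5)*6)*(-44) - 80) = 4*(((3 - 5)*6)*(-44) - 80) = 4*(-2*6*(-44) - 80) = 4*(-12*(-44) - 80) = 4*(528 - 80) = 4*448 = 1792)
V - 1*(-19930) = 1792 - 1*(-19930) = 1792 + 19930 = 21722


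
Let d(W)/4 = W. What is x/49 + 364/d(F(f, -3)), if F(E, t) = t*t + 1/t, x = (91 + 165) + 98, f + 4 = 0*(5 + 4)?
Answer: 1737/98 ≈ 17.724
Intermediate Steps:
f = -4 (f = -4 + 0*(5 + 4) = -4 + 0*9 = -4 + 0 = -4)
x = 354 (x = 256 + 98 = 354)
F(E, t) = 1/t + t² (F(E, t) = t² + 1/t = 1/t + t²)
d(W) = 4*W
x/49 + 364/d(F(f, -3)) = 354/49 + 364/((4*((1 + (-3)³)/(-3)))) = 354*(1/49) + 364/((4*(-(1 - 27)/3))) = 354/49 + 364/((4*(-⅓*(-26)))) = 354/49 + 364/((4*(26/3))) = 354/49 + 364/(104/3) = 354/49 + 364*(3/104) = 354/49 + 21/2 = 1737/98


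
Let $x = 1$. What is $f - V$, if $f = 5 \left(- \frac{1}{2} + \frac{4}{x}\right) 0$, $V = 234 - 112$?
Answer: $-122$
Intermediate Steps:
$V = 122$
$f = 0$ ($f = 5 \left(- \frac{1}{2} + \frac{4}{1}\right) 0 = 5 \left(\left(-1\right) \frac{1}{2} + 4 \cdot 1\right) 0 = 5 \left(- \frac{1}{2} + 4\right) 0 = 5 \cdot \frac{7}{2} \cdot 0 = \frac{35}{2} \cdot 0 = 0$)
$f - V = 0 - 122 = -122$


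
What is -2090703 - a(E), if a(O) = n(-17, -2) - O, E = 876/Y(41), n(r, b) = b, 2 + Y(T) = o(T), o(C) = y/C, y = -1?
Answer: -173564099/83 ≈ -2.0911e+6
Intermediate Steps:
o(C) = -1/C
Y(T) = -2 - 1/T
E = -35916/83 (E = 876/(-2 - 1/41) = 876/(-83/41) = 876*(-41/83) = -35916/83 ≈ -432.72)
a(O) = -2 - O
-2090703 - a(E) = -2090703 - (-2 - 1*(-35916/83)) = -2090703 - (-2 + 35916/83) = -2090703 - 1*35750/83 = -2090703 - 35750/83 = -173564099/83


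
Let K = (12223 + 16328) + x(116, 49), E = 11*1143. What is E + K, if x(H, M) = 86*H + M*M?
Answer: 53501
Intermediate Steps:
x(H, M) = M² + 86*H (x(H, M) = 86*H + M² = M² + 86*H)
E = 12573
K = 40928 (K = (12223 + 16328) + (49² + 86*116) = 28551 + (2401 + 9976) = 28551 + 12377 = 40928)
E + K = 12573 + 40928 = 53501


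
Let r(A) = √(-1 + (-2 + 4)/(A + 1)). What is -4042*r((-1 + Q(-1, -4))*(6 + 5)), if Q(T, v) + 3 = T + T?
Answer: -4042*I*√4355/65 ≈ -4103.7*I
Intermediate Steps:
Q(T, v) = -3 + 2*T (Q(T, v) = -3 + (T + T) = -3 + 2*T)
r(A) = √(-1 + 2/(1 + A))
-4042*r((-1 + Q(-1, -4))*(6 + 5)) = -4042*√(1 - (-1 + (-3 + 2*(-1)))*(6 + 5))*(I/√(-1 - (-1 + (-3 + 2*(-1)))*(6 + 5))) = -4042*√(1 - (-1 + (-3 - 2))*11)*(I/√(-1 - 1*(-1 + (-3 - 2))*11)) = -4042*√(1 - (-1 - 5)*11)*(I/√(-1 - 1*(-1 - 5)*11)) = -4042*√(1 - (-6)*11)*(I*√65/65) = -4042*√(1 - 1*(-66))*(I*√65/65) = -4042*√(1 + 66)*(I*√65/65) = -4042*I*√4355/65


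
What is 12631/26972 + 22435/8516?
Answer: 44542651/14355847 ≈ 3.1028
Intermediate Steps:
12631/26972 + 22435/8516 = 44542651/14355847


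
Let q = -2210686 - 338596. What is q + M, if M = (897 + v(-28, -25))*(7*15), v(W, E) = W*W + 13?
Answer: -2371412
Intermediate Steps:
v(W, E) = 13 + W² (v(W, E) = W² + 13 = 13 + W²)
q = -2549282
M = 177870 (M = (897 + (13 + (-28)²))*(7*15) = (897 + (13 + 784))*105 = (897 + 797)*105 = 1694*105 = 177870)
q + M = -2549282 + 177870 = -2371412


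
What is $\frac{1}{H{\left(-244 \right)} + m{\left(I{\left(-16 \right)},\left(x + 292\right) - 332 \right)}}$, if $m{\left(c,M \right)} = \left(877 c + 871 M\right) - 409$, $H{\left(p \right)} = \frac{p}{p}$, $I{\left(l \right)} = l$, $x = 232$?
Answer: $\frac{1}{152792} \approx 6.5448 \cdot 10^{-6}$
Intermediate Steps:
$H{\left(p \right)} = 1$
$m{\left(c,M \right)} = -409 + 871 M + 877 c$ ($m{\left(c,M \right)} = \left(871 M + 877 c\right) - 409 = -409 + 871 M + 877 c$)
$\frac{1}{H{\left(-244 \right)} + m{\left(I{\left(-16 \right)},\left(x + 292\right) - 332 \right)}} = \frac{1}{1 + \left(-409 + 871 \left(\left(232 + 292\right) - 332\right) + 877 \left(-16\right)\right)} = \frac{1}{1 - \left(14441 - 871 \left(524 - 332\right)\right)} = \frac{1}{1 - -152791} = \frac{1}{1 + 152791} = \frac{1}{152792}$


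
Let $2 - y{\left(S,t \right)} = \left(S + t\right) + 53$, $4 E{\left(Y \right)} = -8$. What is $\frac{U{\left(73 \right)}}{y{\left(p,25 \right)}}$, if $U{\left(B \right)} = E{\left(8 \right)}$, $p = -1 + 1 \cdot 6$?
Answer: $\frac{2}{81} \approx 0.024691$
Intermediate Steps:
$E{\left(Y \right)} = -2$ ($E{\left(Y \right)} = \frac{1}{4} \left(-8\right) = -2$)
$p = 5$ ($p = -1 + 6 = 5$)
$U{\left(B \right)} = -2$
$y{\left(S,t \right)} = -51 - S - t$ ($y{\left(S,t \right)} = 2 - \left(\left(S + t\right) + 53\right) = 2 - \left(53 + S + t\right) = -51 - S - t$)
$\frac{U{\left(73 \right)}}{y{\left(p,25 \right)}} = - \frac{2}{-51 - 5 - 25} = - \frac{2}{-81} = \left(-2\right) \left(- \frac{1}{81}\right) = \frac{2}{81}$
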